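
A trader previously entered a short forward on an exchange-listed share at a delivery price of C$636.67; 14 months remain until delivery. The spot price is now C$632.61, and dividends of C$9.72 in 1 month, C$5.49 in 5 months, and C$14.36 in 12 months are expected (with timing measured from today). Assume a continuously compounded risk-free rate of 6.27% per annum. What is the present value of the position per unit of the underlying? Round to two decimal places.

-C$12.34

PV(remaining dividends) I = 9.72·e^(−0.0627·1/12) + 5.49·e^(−0.0627·5/12) + 14.36·e^(−0.0627·12/12) = 28.5051
Current forward F = (S − I)·e^(rT) = (632.61 − 28.5051)·e^(0.0627·14/12) = 604.1049 × 1.075892 = 649.9516
Value (long) = (F − K)·e^(−rT) = (649.9516 − 636.67) × 0.929461 = 12.3447
Short position value = −(long value) = -C$12.34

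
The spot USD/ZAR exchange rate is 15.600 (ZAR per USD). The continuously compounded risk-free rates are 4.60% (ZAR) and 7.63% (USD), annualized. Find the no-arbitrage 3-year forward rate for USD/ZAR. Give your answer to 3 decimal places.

14.245

F = S·e^((r_ZAR − r_USD)T) = 15.600 · e^((0.0460 − 0.0763) × 3)
= 15.600 · e^-0.090900 = 15.600 × 0.913109
F = 14.245 ZAR per USD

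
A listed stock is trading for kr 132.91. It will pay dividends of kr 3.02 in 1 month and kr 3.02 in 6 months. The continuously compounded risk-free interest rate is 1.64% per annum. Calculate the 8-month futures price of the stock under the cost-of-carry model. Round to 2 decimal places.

PV(dividends) I = 3.02·e^(−0.0164·1/12) + 3.02·e^(−0.0164·6/12)
I = 3.0159 + 2.9953 = 6.0112
F = (S − I)·e^(rT) = (132.91 − 6.0112) · e^(0.0164·8/12)
= 126.8988 · e^0.010933 = 126.8988 × 1.010993 = kr 128.29

kr 128.29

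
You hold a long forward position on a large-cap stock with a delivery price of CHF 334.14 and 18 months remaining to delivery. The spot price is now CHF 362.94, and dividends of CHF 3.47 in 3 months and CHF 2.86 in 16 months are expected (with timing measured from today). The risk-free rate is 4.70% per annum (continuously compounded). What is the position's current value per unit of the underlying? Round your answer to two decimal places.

CHF 45.43

PV(remaining dividends) I = 3.47·e^(−0.0470·3/12) + 2.86·e^(−0.0470·16/12) = 6.1157
Current forward F = (S − I)·e^(rT) = (362.94 − 6.1157)·e^(0.0470·18/12) = 356.8243 × 1.073045 = 382.8885
Value (long) = (F − K)·e^(−rT) = (382.8885 − 334.14) × 0.931928 = 45.4301
Value = CHF 45.43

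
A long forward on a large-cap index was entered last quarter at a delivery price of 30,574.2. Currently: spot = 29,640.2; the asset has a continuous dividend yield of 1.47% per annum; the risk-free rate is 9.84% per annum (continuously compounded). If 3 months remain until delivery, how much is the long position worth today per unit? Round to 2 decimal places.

Current fair forward for the remaining 3 months: F = S·e^((r − q)·T), (r − q) = 0.0984 − 0.0147 = 0.0837
F = 29640.2 · e^(0.0837 × 3/12) = 29640.2 × 1.02114546 = 30266.9557
Value of long forward = (F − K)·e^(−rT) = (30266.9557 − 30574.2) · e^(−0.0984·3/12)
= -307.2443 × 0.97570011 = -299.78

-299.78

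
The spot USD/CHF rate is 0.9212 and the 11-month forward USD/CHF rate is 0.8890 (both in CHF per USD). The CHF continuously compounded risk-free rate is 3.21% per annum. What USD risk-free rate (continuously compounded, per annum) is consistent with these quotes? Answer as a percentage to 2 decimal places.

7.09%

F = S·e^((r_CHF − r_USD)T) ⇒ r_USD = r_CHF − ln(F/S)/T
ln(0.8890/0.9212) = -0.035580; /(11/12) = -0.038815
r_USD = 0.0321 + 0.038815 = 0.070915
r_USD = 7.09%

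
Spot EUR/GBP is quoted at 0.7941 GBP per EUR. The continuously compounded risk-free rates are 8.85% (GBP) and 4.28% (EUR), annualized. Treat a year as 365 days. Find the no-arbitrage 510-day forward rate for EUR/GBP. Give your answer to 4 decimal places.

F = S·e^((r_GBP − r_EUR)T) = 0.7941 · e^((0.0885 − 0.0428) × 510/365)
= 0.7941 · e^0.063855 = 0.7941 × 1.065938
F = 0.8465 GBP per EUR

0.8465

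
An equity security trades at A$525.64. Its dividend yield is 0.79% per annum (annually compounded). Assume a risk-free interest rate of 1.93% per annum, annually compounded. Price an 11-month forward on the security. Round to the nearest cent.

A$531.09

F = S · (1+r)^T / (1+q)^T
= 525.64 × 1.017678 / 1.007239 = 525.64 × 1.010364
F = A$531.09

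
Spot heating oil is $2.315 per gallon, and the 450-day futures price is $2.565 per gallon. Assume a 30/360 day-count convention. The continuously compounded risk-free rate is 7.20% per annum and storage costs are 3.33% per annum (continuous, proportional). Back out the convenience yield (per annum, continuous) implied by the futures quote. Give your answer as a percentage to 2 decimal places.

2.33%

F = S·e^((r+u−y)T) ⇒ (r+u−y) = ln(F/S)/T
ln(2.565/2.315) = 0.102549; /T ⇒ 0.082039
y = r + u − ln(F/S)/T = 0.0720 + 0.0333 − 0.082039 = 0.023261
y = 2.33%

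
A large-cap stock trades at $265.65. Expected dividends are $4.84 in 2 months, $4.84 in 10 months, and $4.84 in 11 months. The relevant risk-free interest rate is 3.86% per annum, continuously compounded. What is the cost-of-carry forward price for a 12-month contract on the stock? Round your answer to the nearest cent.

$261.38

PV(dividends) I = 4.84·e^(−0.0386·2/12) + 4.84·e^(−0.0386·10/12) + 4.84·e^(−0.0386·11/12)
I = 4.8090 + 4.6868 + 4.6717 = 14.1675
F = (S − I)·e^(rT) = (265.65 − 14.1675) · e^(0.0386·12/12)
= 251.4825 · e^0.038600 = 251.4825 × 1.039355 = $261.38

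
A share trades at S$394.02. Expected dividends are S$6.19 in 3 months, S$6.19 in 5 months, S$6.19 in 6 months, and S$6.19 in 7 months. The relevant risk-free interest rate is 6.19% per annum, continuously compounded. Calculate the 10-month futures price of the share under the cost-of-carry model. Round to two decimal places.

PV(dividends) I = 6.19·e^(−0.0619·3/12) + 6.19·e^(−0.0619·5/12) + 6.19·e^(−0.0619·6/12) + 6.19·e^(−0.0619·7/12)
I = 6.0949 + 6.0324 + 6.0014 + 5.9705 = 24.0992
F = (S − I)·e^(rT) = (394.02 − 24.0992) · e^(0.0619·10/12)
= 369.9208 · e^0.051583 = 369.9208 × 1.052937 = S$389.50

S$389.50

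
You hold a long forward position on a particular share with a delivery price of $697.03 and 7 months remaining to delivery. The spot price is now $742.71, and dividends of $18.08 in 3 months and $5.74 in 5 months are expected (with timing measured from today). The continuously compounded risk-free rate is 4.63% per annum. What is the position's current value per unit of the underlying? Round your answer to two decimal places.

$40.75

PV(remaining dividends) I = 18.08·e^(−0.0463·3/12) + 5.74·e^(−0.0463·5/12) = 23.5023
Current forward F = (S − I)·e^(rT) = (742.71 − 23.5023)·e^(0.0463·7/12) = 719.2077 × 1.027376 = 738.8967
Value (long) = (F − K)·e^(−rT) = (738.8967 − 697.03) × 0.973353 = 40.7511
Value = $40.75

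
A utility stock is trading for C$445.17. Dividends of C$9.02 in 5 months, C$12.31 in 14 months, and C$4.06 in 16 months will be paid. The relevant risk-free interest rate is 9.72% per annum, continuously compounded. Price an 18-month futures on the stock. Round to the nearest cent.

PV(dividends) I = 9.02·e^(−0.0972·5/12) + 12.31·e^(−0.0972·14/12) + 4.06·e^(−0.0972·16/12)
I = 8.6620 + 10.9903 + 3.5665 = 23.2188
F = (S − I)·e^(rT) = (445.17 − 23.2188) · e^(0.0972·18/12)
= 421.9512 · e^0.145800 = 421.9512 × 1.156965 = C$488.18

C$488.18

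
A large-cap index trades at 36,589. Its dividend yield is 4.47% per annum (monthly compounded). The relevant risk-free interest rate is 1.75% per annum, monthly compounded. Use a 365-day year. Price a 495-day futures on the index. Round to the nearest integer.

F = S · (1+r/12)^(12T) / (1+q/12)^(12T)
= 36589 × 1.023999 / 1.062376 = 36589 × 0.963876
F = 35,267

35,267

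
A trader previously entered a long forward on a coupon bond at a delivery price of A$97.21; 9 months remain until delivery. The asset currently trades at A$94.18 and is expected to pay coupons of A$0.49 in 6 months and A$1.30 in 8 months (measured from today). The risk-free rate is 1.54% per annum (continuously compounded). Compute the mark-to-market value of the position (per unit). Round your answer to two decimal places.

PV(remaining coupons) I = 0.49·e^(−0.0154·6/12) + 1.30·e^(−0.0154·8/12) = 1.7730
Current forward F = (S − I)·e^(rT) = (94.18 − 1.7730)·e^(0.0154·9/12) = 92.4070 × 1.011617 = 93.4805
Value (long) = (F − K)·e^(−rT) = (93.4805 − 97.21) × 0.988516 = -3.6867
Value = -A$3.69

-A$3.69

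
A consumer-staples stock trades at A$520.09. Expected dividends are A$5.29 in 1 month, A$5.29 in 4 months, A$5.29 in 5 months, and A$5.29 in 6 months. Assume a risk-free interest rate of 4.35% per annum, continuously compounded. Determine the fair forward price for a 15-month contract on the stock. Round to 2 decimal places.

A$527.13

PV(dividends) I = 5.29·e^(−0.0435·1/12) + 5.29·e^(−0.0435·4/12) + 5.29·e^(−0.0435·5/12) + 5.29·e^(−0.0435·6/12)
I = 5.2709 + 5.2138 + 5.1950 + 5.1762 = 20.8559
F = (S − I)·e^(rT) = (520.09 − 20.8559) · e^(0.0435·15/12)
= 499.2341 · e^0.054375 = 499.2341 × 1.055880 = A$527.13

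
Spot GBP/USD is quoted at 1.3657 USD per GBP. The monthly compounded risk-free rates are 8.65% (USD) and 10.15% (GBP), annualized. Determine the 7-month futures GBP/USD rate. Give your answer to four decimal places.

1.3539

By covered interest parity, F = S · (1+r_USD/12)^(12T) / (1+r_GBP/12)^(12T)
= 1.3657 × 1.051563 / 1.060732 = 1.3657 × 0.991356
F = 1.3539 USD per GBP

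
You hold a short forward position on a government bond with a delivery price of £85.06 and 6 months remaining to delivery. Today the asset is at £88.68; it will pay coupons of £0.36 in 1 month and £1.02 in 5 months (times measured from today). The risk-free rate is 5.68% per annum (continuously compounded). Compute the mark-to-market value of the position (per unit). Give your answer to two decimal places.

-£4.65

PV(remaining coupons) I = 0.36·e^(−0.0568·1/12) + 1.02·e^(−0.0568·5/12) = 1.3544
Current forward F = (S − I)·e^(rT) = (88.68 − 1.3544)·e^(0.0568·6/12) = 87.3256 × 1.028807 = 89.8412
Value (long) = (F − K)·e^(−rT) = (89.8412 − 85.06) × 0.971999 = 4.6473
Short position value = −(long value) = -£4.65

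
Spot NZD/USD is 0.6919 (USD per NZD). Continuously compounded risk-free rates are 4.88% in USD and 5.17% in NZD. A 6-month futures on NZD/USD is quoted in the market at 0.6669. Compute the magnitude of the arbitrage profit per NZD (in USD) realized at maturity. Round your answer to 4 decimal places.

0.0240 per NZD (in USD)

Fair futures: F* = S·e^(carry·T), with carry = (r_USD − r_NZD) = 0.0488 − 0.0517 = -0.0029
F* = 0.6919 · e^(-0.0029 × 6/12) = 0.6919 · e^-0.001450 = 0.6919 × 0.998551 = 0.6909
Market 0.6669 < fair 0.6909: forward underpriced → reverse cash-and-carry (short spot, go long the forward).
At maturity, profit = |F_mkt − F*| = |0.6669 − 0.6909| = 0.0240 per NZD (in USD)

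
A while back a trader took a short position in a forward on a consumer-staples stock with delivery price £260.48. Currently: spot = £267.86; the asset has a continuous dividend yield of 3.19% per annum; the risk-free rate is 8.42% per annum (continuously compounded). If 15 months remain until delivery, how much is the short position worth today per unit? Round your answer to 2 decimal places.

Current fair forward for the remaining 15 months: F = S·e^((r − q)·T), (r − q) = 0.0842 − 0.0319 = 0.0523
F = 267.86 · e^(0.0523 × 15/12) = 267.86 × 1.067559 = 285.9564
Value of long forward = (F − K)·e^(−rT) = (285.9564 − 260.48) · e^(−0.0842·15/12)
= 25.4764 × 0.900099 = 22.93
Short position value = −(long value) = -£22.93

-£22.93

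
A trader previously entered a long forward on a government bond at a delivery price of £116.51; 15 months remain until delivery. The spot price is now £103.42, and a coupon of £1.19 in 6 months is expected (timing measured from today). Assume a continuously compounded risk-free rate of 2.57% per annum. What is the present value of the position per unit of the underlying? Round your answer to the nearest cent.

PV(remaining coupons) I = 1.19·e^(−0.0257·6/12) = 1.1748
Current forward F = (S − I)·e^(rT) = (103.42 − 1.1748)·e^(0.0257·15/12) = 102.2452 × 1.032647 = 105.5832
Value (long) = (F − K)·e^(−rT) = (105.5832 − 116.51) × 0.968386 = -10.5814
Value = -£10.58

-£10.58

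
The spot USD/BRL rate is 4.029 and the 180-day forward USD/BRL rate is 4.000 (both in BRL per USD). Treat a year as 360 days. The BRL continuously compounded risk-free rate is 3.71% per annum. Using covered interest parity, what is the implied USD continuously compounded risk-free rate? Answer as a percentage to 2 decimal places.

F = S·e^((r_BRL − r_USD)T) ⇒ r_USD = r_BRL − ln(F/S)/T
ln(4.000/4.029) = -0.007224; /(180/360) = -0.014448
r_USD = 0.0371 + 0.014448 = 0.051548
r_USD = 5.15%

5.15%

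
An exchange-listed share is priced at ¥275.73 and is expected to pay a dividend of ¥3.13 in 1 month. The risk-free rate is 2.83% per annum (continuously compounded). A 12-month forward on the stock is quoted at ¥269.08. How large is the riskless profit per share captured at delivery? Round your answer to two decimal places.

¥11.35 per share

PV(dividends) I = 3.13·e^(−0.0283·1/12) = 3.1226
Fair forward F* = (S − I)·e^(rT) = (275.73 − 3.1226)·e^0.028300 = 272.6074 × 1.028704 = 280.4323
Market ¥269.08 < fair 280.4323: forward underpriced → reverse cash-and-carry (short the stock, invest proceeds at r, pay the dividends, go long the forward).
Profit at T = |F_mkt − F*| = |269.08 − 280.4323| = ¥11.35 per share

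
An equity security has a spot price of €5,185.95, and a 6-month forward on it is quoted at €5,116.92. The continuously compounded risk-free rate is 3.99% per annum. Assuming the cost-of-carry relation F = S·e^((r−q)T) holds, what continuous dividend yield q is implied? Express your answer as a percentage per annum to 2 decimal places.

From F = S·e^((r−q)T): (r − q) = ln(F/S)/T
ln(5116.92/5185.95) = ln(0.986689) = -0.013400
(r − q) = -0.013400 / (6/12) = -0.026800
q = r − ln(F/S)/T = 0.0399 + 0.026800 = 0.066700
q = 6.67%

6.67%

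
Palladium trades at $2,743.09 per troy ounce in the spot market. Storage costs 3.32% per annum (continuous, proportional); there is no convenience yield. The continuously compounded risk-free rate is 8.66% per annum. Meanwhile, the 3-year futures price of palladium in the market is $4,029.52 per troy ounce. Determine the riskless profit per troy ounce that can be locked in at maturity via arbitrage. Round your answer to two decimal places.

Fair futures: F* = S·e^(carry·T), with carry = (r + u) = 0.0866 + 0.0332 = 0.1198
F* = 2743.09 · e^(0.1198 × 3) = 2743.09 · e^0.35940000 = 2743.09 × 1.43246967 = $3929.3932
Market $4029.52 > fair $3929.3932: forward overpriced → cash-and-carry (buy spot, short the forward).
At maturity, profit = |F_mkt − F*| = |4029.52 − 3929.3932| = $100.13 per troy ounce

$100.13 per troy ounce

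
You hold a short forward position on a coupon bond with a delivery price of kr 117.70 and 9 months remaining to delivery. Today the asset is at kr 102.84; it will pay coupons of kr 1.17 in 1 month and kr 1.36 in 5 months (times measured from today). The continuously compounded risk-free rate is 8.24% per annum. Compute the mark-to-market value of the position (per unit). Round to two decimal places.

kr 10.28

PV(remaining coupons) I = 1.17·e^(−0.0824·1/12) + 1.36·e^(−0.0824·5/12) = 2.4761
Current forward F = (S − I)·e^(rT) = (102.84 − 2.4761)·e^(0.0824·9/12) = 100.3639 × 1.063750 = 106.7621
Value (long) = (F − K)·e^(−rT) = (106.7621 − 117.70) × 0.940071 = -10.2824
Short position value = −(long value) = kr 10.28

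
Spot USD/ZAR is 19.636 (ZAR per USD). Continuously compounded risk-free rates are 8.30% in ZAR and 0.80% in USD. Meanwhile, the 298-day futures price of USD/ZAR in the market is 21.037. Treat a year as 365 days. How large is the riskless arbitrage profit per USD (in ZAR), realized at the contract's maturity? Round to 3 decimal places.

0.161 per USD (in ZAR)

Fair futures: F* = S·e^(carry·T), with carry = (r_ZAR − r_USD) = 0.0830 − 0.0080 = 0.0750
F* = 19.636 · e^(0.0750 × 298/365) = 19.636 · e^0.061233 = 19.636 × 1.063147 = 20.8760
Market 21.037 > fair 20.8760: forward overpriced → cash-and-carry (buy spot, short the forward).
At maturity, profit = |F_mkt − F*| = |21.037 − 20.8760| = 0.161 per USD (in ZAR)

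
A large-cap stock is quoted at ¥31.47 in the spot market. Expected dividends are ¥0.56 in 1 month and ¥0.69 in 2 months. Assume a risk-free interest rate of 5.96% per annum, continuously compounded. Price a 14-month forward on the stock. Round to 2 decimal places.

¥32.41

PV(dividends) I = 0.56·e^(−0.0596·1/12) + 0.69·e^(−0.0596·2/12)
I = 0.5572 + 0.6832 = 1.2404
F = (S − I)·e^(rT) = (31.47 − 1.2404) · e^(0.0596·14/12)
= 30.2296 · e^0.069533 = 30.2296 × 1.072007 = ¥32.41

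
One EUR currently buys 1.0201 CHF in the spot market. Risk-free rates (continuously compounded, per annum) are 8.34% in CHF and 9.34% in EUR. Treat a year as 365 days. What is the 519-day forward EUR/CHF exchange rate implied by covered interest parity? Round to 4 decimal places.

F = S·e^((r_CHF − r_EUR)T) = 1.0201 · e^((0.0834 − 0.0934) × 519/365)
= 1.0201 · e^-0.014219 = 1.0201 × 0.985882
F = 1.0057 CHF per EUR

1.0057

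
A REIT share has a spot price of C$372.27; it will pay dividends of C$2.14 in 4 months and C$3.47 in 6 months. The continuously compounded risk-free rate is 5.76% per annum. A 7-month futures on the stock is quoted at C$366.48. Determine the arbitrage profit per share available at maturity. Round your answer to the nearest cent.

PV(dividends) I = 2.14·e^(−0.0576·4/12) + 3.47·e^(−0.0576·6/12) = 5.4708
Fair futures F* = (S − I)·e^(rT) = (372.27 − 5.4708)·e^0.033600 = 366.7992 × 1.034171 = 379.3331
Market C$366.48 < fair 379.3331: forward underpriced → reverse cash-and-carry (short the stock, invest proceeds at r, pay the dividends, go long the forward).
Profit at T = |F_mkt − F*| = |366.48 − 379.3331| = C$12.85 per share

C$12.85 per share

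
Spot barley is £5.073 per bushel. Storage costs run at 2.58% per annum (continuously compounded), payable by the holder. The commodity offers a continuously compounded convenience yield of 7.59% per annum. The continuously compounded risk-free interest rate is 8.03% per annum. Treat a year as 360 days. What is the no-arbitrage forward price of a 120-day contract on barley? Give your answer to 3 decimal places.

£5.124 per bushel

Net carry = r + u − y = 0.0803 + 0.0258 − 0.0759 = 0.0302
F = S·e^((r+u−y)T) = 5.073 · e^(0.0302 × 120/360) = 5.073 · e^0.010067
= 5.073 × 1.010118 = £5.124 per bushel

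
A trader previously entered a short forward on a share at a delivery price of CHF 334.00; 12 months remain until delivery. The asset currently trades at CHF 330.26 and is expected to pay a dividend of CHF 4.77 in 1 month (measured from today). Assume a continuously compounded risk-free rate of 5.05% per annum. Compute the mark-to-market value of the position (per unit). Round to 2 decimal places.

-CHF 7.96

PV(remaining dividends) I = 4.77·e^(−0.0505·1/12) = 4.7500
Current forward F = (S − I)·e^(rT) = (330.26 − 4.7500)·e^(0.0505·12/12) = 325.5100 × 1.051797 = 342.3704
Value (long) = (F − K)·e^(−rT) = (342.3704 − 334.00) × 0.950754 = 7.9582
Short position value = −(long value) = -CHF 7.96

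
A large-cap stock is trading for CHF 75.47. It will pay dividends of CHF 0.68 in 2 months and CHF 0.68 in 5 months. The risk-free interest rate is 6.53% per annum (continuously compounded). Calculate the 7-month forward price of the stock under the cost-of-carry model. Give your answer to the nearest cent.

PV(dividends) I = 0.68·e^(−0.0653·2/12) + 0.68·e^(−0.0653·5/12)
I = 0.6726 + 0.6617 = 1.3343
F = (S − I)·e^(rT) = (75.47 − 1.3343) · e^(0.0653·7/12)
= 74.1357 · e^0.038092 = 74.1357 × 1.038827 = CHF 77.01

CHF 77.01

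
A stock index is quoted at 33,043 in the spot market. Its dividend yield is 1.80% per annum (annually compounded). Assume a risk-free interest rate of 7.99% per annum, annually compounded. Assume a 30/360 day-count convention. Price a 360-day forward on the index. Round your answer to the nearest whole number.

35,052

F = S · (1+r)^T / (1+q)^T
= 33043 × 1.079900 / 1.018000 = 33043 × 1.060806
F = 35,052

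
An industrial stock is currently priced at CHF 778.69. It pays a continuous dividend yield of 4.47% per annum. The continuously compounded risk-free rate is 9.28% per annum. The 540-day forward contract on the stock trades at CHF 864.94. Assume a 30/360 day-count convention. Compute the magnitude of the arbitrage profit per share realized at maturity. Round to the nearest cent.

CHF 27.99 per share

Fair forward: F* = S·e^(carry·T), with carry = (r − q) = 0.0928 − 0.0447 = 0.0481
F* = 778.69 · e^(0.0481 × 540/360) = 778.69 · e^0.072150 = 778.69 × 1.074817 = CHF 836.9492
Market CHF 864.94 > fair CHF 836.9492: forward overpriced → cash-and-carry (buy spot, short the forward).
At maturity, profit = |F_mkt − F*| = |864.94 − 836.9492| = CHF 27.99 per share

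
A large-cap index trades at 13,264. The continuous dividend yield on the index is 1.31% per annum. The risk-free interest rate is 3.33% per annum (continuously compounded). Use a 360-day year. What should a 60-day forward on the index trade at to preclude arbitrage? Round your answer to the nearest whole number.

13,309

F = S·e^((r − q)T) = 13264 · e^((0.0333 − 0.0131) × 60/360)
= 13264 · e^0.003367 = 13264 × 1.003373
F = 13,309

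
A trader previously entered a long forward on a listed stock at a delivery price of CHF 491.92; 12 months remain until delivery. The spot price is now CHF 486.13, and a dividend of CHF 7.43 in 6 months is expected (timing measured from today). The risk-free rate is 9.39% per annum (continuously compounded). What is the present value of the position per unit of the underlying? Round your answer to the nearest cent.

CHF 31.21

PV(remaining dividends) I = 7.43·e^(−0.0939·6/12) = 7.0892
Current forward F = (S − I)·e^(rT) = (486.13 − 7.0892)·e^(0.0939·12/12) = 479.0408 × 1.098450 = 526.2024
Value (long) = (F − K)·e^(−rT) = (526.2024 − 491.92) × 0.910374 = 31.2098
Value = CHF 31.21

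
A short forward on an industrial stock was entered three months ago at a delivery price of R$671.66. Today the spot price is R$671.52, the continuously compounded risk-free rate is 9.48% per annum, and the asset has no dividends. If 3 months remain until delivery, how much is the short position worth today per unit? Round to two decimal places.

-R$15.59

Current fair forward for the remaining 3 months: F = S·e^(r·T), r = 0.0948
F = 671.52 · e^(0.0948 × 3/12) = 671.52 × 1.023983 = 687.6251
Value of long forward = (F − K)·e^(−rT) = (687.6251 − 671.66) · e^(−0.0948·3/12)
= 15.9651 × 0.976579 = 15.59
Short position value = −(long value) = -R$15.59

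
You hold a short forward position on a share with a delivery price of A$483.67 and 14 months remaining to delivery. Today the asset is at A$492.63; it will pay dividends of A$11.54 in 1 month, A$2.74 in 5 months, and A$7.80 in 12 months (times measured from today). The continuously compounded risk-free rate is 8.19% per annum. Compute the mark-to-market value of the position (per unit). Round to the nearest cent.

PV(remaining dividends) I = 11.54·e^(−0.0819·1/12) + 2.74·e^(−0.0819·5/12) + 7.80·e^(−0.0819·12/12) = 21.2962
Current forward F = (S − I)·e^(rT) = (492.63 − 21.2962)·e^(0.0819·14/12) = 471.3338 × 1.100264 = 518.5916
Value (long) = (F − K)·e^(−rT) = (518.5916 − 483.67) × 0.908873 = 31.7393
Short position value = −(long value) = -A$31.74

-A$31.74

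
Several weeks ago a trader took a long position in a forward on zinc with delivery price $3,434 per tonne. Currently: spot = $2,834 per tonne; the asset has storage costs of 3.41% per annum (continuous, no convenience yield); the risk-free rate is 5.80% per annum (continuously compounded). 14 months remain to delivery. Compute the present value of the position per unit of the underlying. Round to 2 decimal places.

-$260.30 per tonne

Current fair forward for the remaining 14 months: F = S·e^((r + u)·T), (r + u) = 0.0580 + 0.0341 = 0.0921
F = 2834 · e^(0.0921 × 14/12) = 2834 × 1.11343519 = 3155.4753
Value of long forward = (F − K)·e^(−rT) = (3155.4753 − 3434) · e^(−0.0580·14/12)
= -278.5247 × 0.93457195 = -260.30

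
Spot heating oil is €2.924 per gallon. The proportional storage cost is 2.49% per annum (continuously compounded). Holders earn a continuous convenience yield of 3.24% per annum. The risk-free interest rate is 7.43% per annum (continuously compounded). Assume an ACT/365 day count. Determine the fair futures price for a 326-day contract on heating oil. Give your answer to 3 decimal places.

€3.104 per gallon

Net carry = r + u − y = 0.0743 + 0.0249 − 0.0324 = 0.0668
F = S·e^((r+u−y)T) = 2.924 · e^(0.0668 × 326/365) = 2.924 · e^0.059662
= 2.924 × 1.061478 = €3.104 per gallon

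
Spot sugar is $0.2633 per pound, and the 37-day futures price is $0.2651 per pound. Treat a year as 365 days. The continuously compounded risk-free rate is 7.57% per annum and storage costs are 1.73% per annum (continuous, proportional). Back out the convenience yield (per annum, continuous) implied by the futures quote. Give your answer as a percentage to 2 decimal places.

2.58%

F = S·e^((r+u−y)T) ⇒ (r+u−y) = ln(F/S)/T
ln(0.2651/0.2633) = 0.006813; /T ⇒ 0.067209
y = r + u − ln(F/S)/T = 0.0757 + 0.0173 − 0.067209 = 0.025791
y = 2.58%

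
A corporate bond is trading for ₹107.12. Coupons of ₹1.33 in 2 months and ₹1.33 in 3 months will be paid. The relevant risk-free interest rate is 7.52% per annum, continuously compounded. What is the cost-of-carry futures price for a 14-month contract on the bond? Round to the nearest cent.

₹114.08

PV(coupons) I = 1.33·e^(−0.0752·2/12) + 1.33·e^(−0.0752·3/12)
I = 1.3134 + 1.3052 = 2.6186
F = (S − I)·e^(rT) = (107.12 − 2.6186) · e^(0.0752·14/12)
= 104.5014 · e^0.087733 = 104.5014 × 1.091697 = ₹114.08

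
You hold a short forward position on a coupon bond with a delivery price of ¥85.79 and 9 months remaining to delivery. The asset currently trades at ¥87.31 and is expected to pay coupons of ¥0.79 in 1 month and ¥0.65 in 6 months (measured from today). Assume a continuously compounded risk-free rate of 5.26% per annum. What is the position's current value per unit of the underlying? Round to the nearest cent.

-¥3.42

PV(remaining coupons) I = 0.79·e^(−0.0526·1/12) + 0.65·e^(−0.0526·6/12) = 1.4197
Current forward F = (S − I)·e^(rT) = (87.31 − 1.4197)·e^(0.0526·9/12) = 85.8903 × 1.040238 = 89.3464
Value (long) = (F − K)·e^(−rT) = (89.3464 − 85.79) × 0.961318 = 3.4188
Short position value = −(long value) = -¥3.42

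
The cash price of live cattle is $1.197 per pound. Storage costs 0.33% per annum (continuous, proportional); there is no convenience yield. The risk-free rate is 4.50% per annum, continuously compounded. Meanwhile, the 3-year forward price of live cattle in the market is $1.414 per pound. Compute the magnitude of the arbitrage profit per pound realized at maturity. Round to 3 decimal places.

Fair forward: F* = S·e^(carry·T), with carry = (r + u) = 0.0450 + 0.0033 = 0.0483
F* = 1.197 · e^(0.0483 × 3) = 1.197 · e^0.144900 = 1.197 × 1.155924 = $1.3836
Market $1.414 > fair $1.3836: forward overpriced → cash-and-carry (buy spot, short the forward).
At maturity, profit = |F_mkt − F*| = |1.414 − 1.3836| = $0.030 per pound

$0.030 per pound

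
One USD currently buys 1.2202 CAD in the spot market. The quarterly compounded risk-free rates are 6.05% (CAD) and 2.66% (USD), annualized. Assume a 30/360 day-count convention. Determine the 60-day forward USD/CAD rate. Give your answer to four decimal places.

By covered interest parity, F = S · (1+r_CAD/4)^(4T) / (1+r_USD/4)^(4T)
= 1.2202 × 1.010058 / 1.004428 = 1.2202 × 1.005605
F = 1.2270 CAD per USD

1.2270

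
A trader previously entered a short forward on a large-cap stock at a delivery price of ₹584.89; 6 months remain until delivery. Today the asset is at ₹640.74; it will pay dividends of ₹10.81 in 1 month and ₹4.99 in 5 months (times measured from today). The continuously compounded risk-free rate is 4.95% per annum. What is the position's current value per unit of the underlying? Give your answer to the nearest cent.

PV(remaining dividends) I = 10.81·e^(−0.0495·1/12) + 4.99·e^(−0.0495·5/12) = 15.6536
Current forward F = (S − I)·e^(rT) = (640.74 − 15.6536)·e^(0.0495·6/12) = 625.0864 × 1.025059 = 640.7504
Value (long) = (F − K)·e^(−rT) = (640.7504 − 584.89) × 0.975554 = 54.4948
Short position value = −(long value) = -₹54.49

-₹54.49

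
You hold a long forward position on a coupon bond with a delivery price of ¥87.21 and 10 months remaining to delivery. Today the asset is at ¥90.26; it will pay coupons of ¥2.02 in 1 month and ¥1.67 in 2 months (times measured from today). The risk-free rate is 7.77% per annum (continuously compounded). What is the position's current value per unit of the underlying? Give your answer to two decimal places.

¥4.86

PV(remaining coupons) I = 2.02·e^(−0.0777·1/12) + 1.67·e^(−0.0777·2/12) = 3.6555
Current forward F = (S − I)·e^(rT) = (90.26 − 3.6555)·e^(0.0777·10/12) = 86.6045 × 1.066892 = 92.3976
Value (long) = (F − K)·e^(−rT) = (92.3976 − 87.21) × 0.937302 = 4.8623
Value = ¥4.86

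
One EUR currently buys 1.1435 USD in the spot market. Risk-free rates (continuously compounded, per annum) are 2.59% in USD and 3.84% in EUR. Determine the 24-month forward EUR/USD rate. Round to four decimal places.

1.1153

F = S·e^((r_USD − r_EUR)T) = 1.1435 · e^((0.0259 − 0.0384) × 24/12)
= 1.1435 · e^-0.025000 = 1.1435 × 0.975310
F = 1.1153 USD per EUR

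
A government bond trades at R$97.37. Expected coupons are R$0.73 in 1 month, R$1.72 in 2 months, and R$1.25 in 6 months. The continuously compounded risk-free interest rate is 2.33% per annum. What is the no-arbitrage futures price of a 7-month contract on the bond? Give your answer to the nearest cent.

PV(coupons) I = 0.73·e^(−0.0233·1/12) + 1.72·e^(−0.0233·2/12) + 1.25·e^(−0.0233·6/12)
I = 0.7286 + 1.7133 + 1.2355 = 3.6774
F = (S − I)·e^(rT) = (97.37 − 3.6774) · e^(0.0233·7/12)
= 93.6926 · e^0.013592 = 93.6926 × 1.013685 = R$94.97

R$94.97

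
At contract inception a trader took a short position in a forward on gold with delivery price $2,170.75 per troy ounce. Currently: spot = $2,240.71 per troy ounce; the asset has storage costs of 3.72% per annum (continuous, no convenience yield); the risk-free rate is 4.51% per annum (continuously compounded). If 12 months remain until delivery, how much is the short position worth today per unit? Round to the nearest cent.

-$250.61 per troy ounce

Current fair forward for the remaining 12 months: F = S·e^((r + u)·T), (r + u) = 0.0451 + 0.0372 = 0.0823
F = 2240.71 · e^(0.0823 × 12/12) = 2240.71 × 1.08578150 = 2432.9215
Value of long forward = (F − K)·e^(−rT) = (2432.9215 − 2170.75) · e^(−0.0451·12/12)
= 262.1715 × 0.95590189 = 250.61
Short position value = −(long value) = -$250.61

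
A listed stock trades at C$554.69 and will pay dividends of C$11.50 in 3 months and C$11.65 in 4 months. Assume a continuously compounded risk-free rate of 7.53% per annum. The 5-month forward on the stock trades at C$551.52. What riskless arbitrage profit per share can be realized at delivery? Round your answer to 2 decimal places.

PV(dividends) I = 11.50·e^(−0.0753·3/12) + 11.65·e^(−0.0753·4/12) = 22.6468
Fair forward F* = (S − I)·e^(rT) = (554.69 − 22.6468)·e^0.031375 = 532.0432 × 1.031872 = 549.0005
Market C$551.52 > fair 549.0005: forward overpriced → cash-and-carry (borrow at r, buy the stock and collect the dividends, short the forward).
Profit at T = |F_mkt − F*| = |551.52 − 549.0005| = C$2.52 per share

C$2.52 per share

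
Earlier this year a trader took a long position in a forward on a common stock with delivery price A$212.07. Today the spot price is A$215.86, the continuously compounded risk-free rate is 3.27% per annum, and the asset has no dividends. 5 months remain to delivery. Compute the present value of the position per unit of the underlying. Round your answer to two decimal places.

Current fair forward for the remaining 5 months: F = S·e^(r·T), r = 0.0327
F = 215.86 · e^(0.0327 × 5/12) = 215.86 × 1.013718 = 218.8212
Value of long forward = (F − K)·e^(−rT) = (218.8212 − 212.07) · e^(−0.0327·5/12)
= 6.7512 × 0.986467 = 6.66

A$6.66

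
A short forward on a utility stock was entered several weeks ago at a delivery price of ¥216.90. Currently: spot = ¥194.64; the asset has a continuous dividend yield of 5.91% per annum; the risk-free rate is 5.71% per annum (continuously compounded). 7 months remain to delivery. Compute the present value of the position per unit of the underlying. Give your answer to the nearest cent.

¥21.75

Current fair forward for the remaining 7 months: F = S·e^((r − q)·T), (r − q) = 0.0571 − 0.0591 = -0.0020
F = 194.64 · e^(-0.0020 × 7/12) = 194.64 × 0.998834 = 194.4130
Value of long forward = (F − K)·e^(−rT) = (194.4130 − 216.90) · e^(−0.0571·7/12)
= -22.4870 × 0.967240 = -21.75
Short position value = −(long value) = ¥21.75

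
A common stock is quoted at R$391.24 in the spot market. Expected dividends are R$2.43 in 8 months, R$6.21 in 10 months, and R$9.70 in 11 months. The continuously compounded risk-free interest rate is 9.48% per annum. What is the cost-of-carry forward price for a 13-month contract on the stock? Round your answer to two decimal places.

PV(dividends) I = 2.43·e^(−0.0948·8/12) + 6.21·e^(−0.0948·10/12) + 9.70·e^(−0.0948·11/12)
I = 2.2812 + 5.7383 + 8.8927 = 16.9122
F = (S − I)·e^(rT) = (391.24 − 16.9122) · e^(0.0948·13/12)
= 374.3278 · e^0.102700 = 374.3278 × 1.108159 = R$414.81

R$414.81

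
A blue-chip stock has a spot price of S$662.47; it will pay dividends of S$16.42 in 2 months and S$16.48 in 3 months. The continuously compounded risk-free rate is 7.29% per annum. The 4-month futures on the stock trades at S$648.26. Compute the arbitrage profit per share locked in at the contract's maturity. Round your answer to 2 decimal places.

PV(dividends) I = 16.42·e^(−0.0729·2/12) + 16.48·e^(−0.0729·3/12) = 32.4041
Fair futures F* = (S − I)·e^(rT) = (662.47 − 32.4041)·e^0.024300 = 630.0659 × 1.024598 = 645.5643
Market S$648.26 > fair 645.5643: forward overpriced → cash-and-carry (borrow at r, buy the stock and collect the dividends, short the forward).
Profit at T = |F_mkt − F*| = |648.26 − 645.5643| = S$2.70 per share

S$2.70 per share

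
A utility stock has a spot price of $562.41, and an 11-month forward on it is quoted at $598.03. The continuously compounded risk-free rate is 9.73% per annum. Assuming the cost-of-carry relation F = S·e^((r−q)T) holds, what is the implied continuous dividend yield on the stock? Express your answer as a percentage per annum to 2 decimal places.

From F = S·e^((r−q)T): (r − q) = ln(F/S)/T
ln(598.03/562.41) = ln(1.063335) = 0.061410
(r − q) = 0.061410 / (11/12) = 0.066993
q = r − ln(F/S)/T = 0.0973 − 0.066993 = 0.030307
q = 3.03%

3.03%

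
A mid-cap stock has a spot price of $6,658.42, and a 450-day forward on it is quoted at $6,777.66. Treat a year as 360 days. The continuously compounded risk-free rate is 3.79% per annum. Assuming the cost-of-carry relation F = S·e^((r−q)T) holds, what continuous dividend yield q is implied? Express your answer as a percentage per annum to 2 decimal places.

From F = S·e^((r−q)T): (r − q) = ln(F/S)/T
ln(6777.66/6658.42) = ln(1.017908) = 0.017750
(r − q) = 0.017750 / (450/360) = 0.014200
q = r − ln(F/S)/T = 0.0379 − 0.014200 = 0.023700
q = 2.37%

2.37%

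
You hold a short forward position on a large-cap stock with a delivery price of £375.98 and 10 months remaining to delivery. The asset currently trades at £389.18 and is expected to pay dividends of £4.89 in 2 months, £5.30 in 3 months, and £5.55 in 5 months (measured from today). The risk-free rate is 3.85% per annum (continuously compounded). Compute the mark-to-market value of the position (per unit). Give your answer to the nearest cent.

PV(remaining dividends) I = 4.89·e^(−0.0385·2/12) + 5.30·e^(−0.0385·3/12) + 5.55·e^(−0.0385·5/12) = 15.5696
Current forward F = (S − I)·e^(rT) = (389.18 − 15.5696)·e^(0.0385·10/12) = 373.6104 × 1.032604 = 385.7916
Value (long) = (F − K)·e^(−rT) = (385.7916 − 375.98) × 0.968426 = 9.5018
Short position value = −(long value) = -£9.50

-£9.50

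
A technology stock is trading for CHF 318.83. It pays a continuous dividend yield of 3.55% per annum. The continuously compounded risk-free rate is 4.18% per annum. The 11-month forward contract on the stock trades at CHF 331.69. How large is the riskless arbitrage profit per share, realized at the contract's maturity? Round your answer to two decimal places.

CHF 11.01 per share

Fair forward: F* = S·e^(carry·T), with carry = (r − q) = 0.0418 − 0.0355 = 0.0063
F* = 318.83 · e^(0.0063 × 11/12) = 318.83 · e^0.005775 = 318.83 × 1.005792 = CHF 320.6767
Market CHF 331.69 > fair CHF 320.6767: forward overpriced → cash-and-carry (buy spot, short the forward).
At maturity, profit = |F_mkt − F*| = |331.69 − 320.6767| = CHF 11.01 per share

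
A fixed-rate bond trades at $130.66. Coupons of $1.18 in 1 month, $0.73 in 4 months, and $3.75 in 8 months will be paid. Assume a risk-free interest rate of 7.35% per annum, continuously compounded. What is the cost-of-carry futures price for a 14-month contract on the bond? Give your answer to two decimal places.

$136.41

PV(coupons) I = 1.18·e^(−0.0735·1/12) + 0.73·e^(−0.0735·4/12) + 3.75·e^(−0.0735·8/12)
I = 1.1728 + 0.7123 + 3.5707 = 5.4558
F = (S − I)·e^(rT) = (130.66 − 5.4558) · e^(0.0735·14/12)
= 125.2042 · e^0.085750 = 125.2042 × 1.089534 = $136.41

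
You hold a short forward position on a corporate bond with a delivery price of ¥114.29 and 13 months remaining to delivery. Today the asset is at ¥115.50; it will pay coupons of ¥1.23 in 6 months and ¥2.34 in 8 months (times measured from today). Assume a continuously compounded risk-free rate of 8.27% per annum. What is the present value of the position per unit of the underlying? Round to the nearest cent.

PV(remaining coupons) I = 1.23·e^(−0.0827·6/12) + 2.34·e^(−0.0827·8/12) = 3.3947
Current forward F = (S − I)·e^(rT) = (115.50 − 3.3947)·e^(0.0827·13/12) = 112.1053 × 1.093728 = 122.6127
Value (long) = (F − K)·e^(−rT) = (122.6127 − 114.29) × 0.914304 = 7.6095
Short position value = −(long value) = -¥7.61

-¥7.61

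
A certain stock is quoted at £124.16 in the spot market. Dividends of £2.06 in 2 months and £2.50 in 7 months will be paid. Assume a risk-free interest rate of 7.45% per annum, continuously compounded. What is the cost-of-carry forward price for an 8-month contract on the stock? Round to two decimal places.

PV(dividends) I = 2.06·e^(−0.0745·2/12) + 2.50·e^(−0.0745·7/12)
I = 2.0346 + 2.3937 = 4.4283
F = (S − I)·e^(rT) = (124.16 − 4.4283) · e^(0.0745·8/12)
= 119.7317 · e^0.049667 = 119.7317 × 1.050921 = £125.83

£125.83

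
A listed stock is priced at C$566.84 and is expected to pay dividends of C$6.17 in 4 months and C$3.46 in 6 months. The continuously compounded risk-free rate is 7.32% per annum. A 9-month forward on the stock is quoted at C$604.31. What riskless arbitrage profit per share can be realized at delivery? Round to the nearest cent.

C$15.37 per share

PV(dividends) I = 6.17·e^(−0.0732·4/12) + 3.46·e^(−0.0732·6/12) = 9.3569
Fair forward F* = (S − I)·e^(rT) = (566.84 − 9.3569)·e^0.054900 = 557.4831 × 1.056435 = 588.9447
Market C$604.31 > fair 588.9447: forward overpriced → cash-and-carry (borrow at r, buy the stock and collect the dividends, short the forward).
Profit at T = |F_mkt − F*| = |604.31 − 588.9447| = C$15.37 per share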